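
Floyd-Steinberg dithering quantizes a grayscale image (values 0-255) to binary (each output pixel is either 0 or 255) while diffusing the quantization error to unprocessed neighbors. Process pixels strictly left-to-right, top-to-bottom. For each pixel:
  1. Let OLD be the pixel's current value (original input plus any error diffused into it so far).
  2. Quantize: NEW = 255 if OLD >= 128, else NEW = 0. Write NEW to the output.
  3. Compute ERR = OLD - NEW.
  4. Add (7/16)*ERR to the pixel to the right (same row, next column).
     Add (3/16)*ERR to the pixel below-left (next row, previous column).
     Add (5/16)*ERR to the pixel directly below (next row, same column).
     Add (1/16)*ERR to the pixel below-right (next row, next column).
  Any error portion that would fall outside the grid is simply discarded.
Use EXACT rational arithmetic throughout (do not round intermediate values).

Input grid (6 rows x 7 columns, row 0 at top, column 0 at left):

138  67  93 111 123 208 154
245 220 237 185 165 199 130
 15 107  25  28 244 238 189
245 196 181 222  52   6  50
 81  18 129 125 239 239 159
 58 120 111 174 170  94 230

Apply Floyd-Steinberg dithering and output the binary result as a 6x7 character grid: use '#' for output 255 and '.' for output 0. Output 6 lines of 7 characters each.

Answer: #..#.##
######.
....###
####...
...###.
.#.#..#

Derivation:
(0,0): OLD=138 → NEW=255, ERR=-117
(0,1): OLD=253/16 → NEW=0, ERR=253/16
(0,2): OLD=25579/256 → NEW=0, ERR=25579/256
(0,3): OLD=633709/4096 → NEW=255, ERR=-410771/4096
(0,4): OLD=5185531/65536 → NEW=0, ERR=5185531/65536
(0,5): OLD=254402525/1048576 → NEW=255, ERR=-12984355/1048576
(0,6): OLD=2492800779/16777216 → NEW=255, ERR=-1785389301/16777216
(1,0): OLD=54119/256 → NEW=255, ERR=-11161/256
(1,1): OLD=445009/2048 → NEW=255, ERR=-77231/2048
(1,2): OLD=15329573/65536 → NEW=255, ERR=-1382107/65536
(1,3): OLD=43388737/262144 → NEW=255, ERR=-23457983/262144
(1,4): OLD=2382149155/16777216 → NEW=255, ERR=-1896040925/16777216
(1,5): OLD=17539474451/134217728 → NEW=255, ERR=-16686046189/134217728
(1,6): OLD=89292981437/2147483648 → NEW=0, ERR=89292981437/2147483648
(2,0): OLD=-186613/32768 → NEW=0, ERR=-186613/32768
(2,1): OLD=90224553/1048576 → NEW=0, ERR=90224553/1048576
(2,2): OLD=619395643/16777216 → NEW=0, ERR=619395643/16777216
(2,3): OLD=-848267229/134217728 → NEW=0, ERR=-848267229/134217728
(2,4): OLD=190068938323/1073741824 → NEW=255, ERR=-83735226797/1073741824
(2,5): OLD=5695626567217/34359738368 → NEW=255, ERR=-3066106716623/34359738368
(2,6): OLD=85312912499047/549755813888 → NEW=255, ERR=-54874820042393/549755813888
(3,0): OLD=4351233499/16777216 → NEW=255, ERR=73043419/16777216
(3,1): OLD=31052629311/134217728 → NEW=255, ERR=-3172891329/134217728
(3,2): OLD=200132033901/1073741824 → NEW=255, ERR=-73672131219/1073741824
(3,3): OLD=763182747979/4294967296 → NEW=255, ERR=-332033912501/4294967296
(3,4): OLD=-12819709625893/549755813888 → NEW=0, ERR=-12819709625893/549755813888
(3,5): OLD=-244873421412543/4398046511104 → NEW=0, ERR=-244873421412543/4398046511104
(3,6): OLD=-783131202428065/70368744177664 → NEW=0, ERR=-783131202428065/70368744177664
(4,0): OLD=167349238261/2147483648 → NEW=0, ERR=167349238261/2147483648
(4,1): OLD=1103405422449/34359738368 → NEW=0, ERR=1103405422449/34359738368
(4,2): OLD=58073722873407/549755813888 → NEW=0, ERR=58073722873407/549755813888
(4,3): OLD=608673361913701/4398046511104 → NEW=255, ERR=-512828498417819/4398046511104
(4,4): OLD=5820459496931295/35184372088832 → NEW=255, ERR=-3151555385720865/35184372088832
(4,5): OLD=201388112182893087/1125899906842624 → NEW=255, ERR=-85716364061976033/1125899906842624
(4,6): OLD=2138936722497947017/18014398509481984 → NEW=0, ERR=2138936722497947017/18014398509481984
(5,0): OLD=48583992533731/549755813888 → NEW=0, ERR=48583992533731/549755813888
(5,1): OLD=850477058906017/4398046511104 → NEW=255, ERR=-271024801425503/4398046511104
(5,2): OLD=3419728153749239/35184372088832 → NEW=0, ERR=3419728153749239/35184372088832
(5,3): OLD=47820150570787827/281474976710656 → NEW=255, ERR=-23955968490429453/281474976710656
(5,4): OLD=1498998579383684433/18014398509481984 → NEW=0, ERR=1498998579383684433/18014398509481984
(5,5): OLD=17766275049496685249/144115188075855872 → NEW=0, ERR=17766275049496685249/144115188075855872
(5,6): OLD=729293591765611354159/2305843009213693952 → NEW=255, ERR=141303624416119396399/2305843009213693952
Row 0: #..#.##
Row 1: ######.
Row 2: ....###
Row 3: ####...
Row 4: ...###.
Row 5: .#.#..#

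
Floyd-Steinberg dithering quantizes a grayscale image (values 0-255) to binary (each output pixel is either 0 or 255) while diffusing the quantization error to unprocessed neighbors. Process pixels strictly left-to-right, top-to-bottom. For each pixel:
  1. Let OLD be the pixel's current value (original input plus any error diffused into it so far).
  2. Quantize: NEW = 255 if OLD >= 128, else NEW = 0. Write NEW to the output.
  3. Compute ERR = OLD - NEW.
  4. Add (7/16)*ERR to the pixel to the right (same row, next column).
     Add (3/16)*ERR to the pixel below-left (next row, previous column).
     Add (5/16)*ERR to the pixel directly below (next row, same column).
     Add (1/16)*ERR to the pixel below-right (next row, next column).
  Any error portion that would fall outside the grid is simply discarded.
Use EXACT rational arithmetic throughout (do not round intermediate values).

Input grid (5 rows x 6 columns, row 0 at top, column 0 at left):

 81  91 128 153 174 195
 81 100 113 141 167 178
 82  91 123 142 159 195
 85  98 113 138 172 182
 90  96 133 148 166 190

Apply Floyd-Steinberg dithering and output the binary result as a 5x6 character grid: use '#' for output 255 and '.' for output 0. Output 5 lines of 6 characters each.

(0,0): OLD=81 → NEW=0, ERR=81
(0,1): OLD=2023/16 → NEW=0, ERR=2023/16
(0,2): OLD=46929/256 → NEW=255, ERR=-18351/256
(0,3): OLD=498231/4096 → NEW=0, ERR=498231/4096
(0,4): OLD=14890881/65536 → NEW=255, ERR=-1820799/65536
(0,5): OLD=191726727/1048576 → NEW=255, ERR=-75660153/1048576
(1,0): OLD=33285/256 → NEW=255, ERR=-31995/256
(1,1): OLD=156579/2048 → NEW=0, ERR=156579/2048
(1,2): OLD=10142175/65536 → NEW=255, ERR=-6569505/65536
(1,3): OLD=32890227/262144 → NEW=0, ERR=32890227/262144
(1,4): OLD=3477624185/16777216 → NEW=255, ERR=-800565895/16777216
(1,5): OLD=35658613119/268435456 → NEW=255, ERR=-32792428161/268435456
(2,0): OLD=1876913/32768 → NEW=0, ERR=1876913/32768
(2,1): OLD=118850603/1048576 → NEW=0, ERR=118850603/1048576
(2,2): OLD=2844842561/16777216 → NEW=255, ERR=-1433347519/16777216
(2,3): OLD=17262891897/134217728 → NEW=255, ERR=-16962628743/134217728
(2,4): OLD=316680034027/4294967296 → NEW=0, ERR=316680034027/4294967296
(2,5): OLD=12788719079709/68719476736 → NEW=255, ERR=-4734747487971/68719476736
(3,0): OLD=2082921249/16777216 → NEW=0, ERR=2082921249/16777216
(3,1): OLD=23528054285/134217728 → NEW=255, ERR=-10697466355/134217728
(3,2): OLD=37387238967/1073741824 → NEW=0, ERR=37387238967/1073741824
(3,3): OLD=8399213018981/68719476736 → NEW=0, ERR=8399213018981/68719476736
(3,4): OLD=125177892726085/549755813888 → NEW=255, ERR=-15009839815355/549755813888
(3,5): OLD=1346965196170987/8796093022208 → NEW=255, ERR=-896038524492053/8796093022208
(4,0): OLD=244497979215/2147483648 → NEW=0, ERR=244497979215/2147483648
(4,1): OLD=4645160783107/34359738368 → NEW=255, ERR=-4116572500733/34359738368
(4,2): OLD=120287484236569/1099511627776 → NEW=0, ERR=120287484236569/1099511627776
(4,3): OLD=4065818459558109/17592186044416 → NEW=255, ERR=-420188981767971/17592186044416
(4,4): OLD=38155916277043117/281474976710656 → NEW=255, ERR=-33620202784174163/281474976710656
(4,5): OLD=469291307806984859/4503599627370496 → NEW=0, ERR=469291307806984859/4503599627370496
Row 0: ..#.##
Row 1: #.#.##
Row 2: ..##.#
Row 3: .#..##
Row 4: .#.##.

Answer: ..#.##
#.#.##
..##.#
.#..##
.#.##.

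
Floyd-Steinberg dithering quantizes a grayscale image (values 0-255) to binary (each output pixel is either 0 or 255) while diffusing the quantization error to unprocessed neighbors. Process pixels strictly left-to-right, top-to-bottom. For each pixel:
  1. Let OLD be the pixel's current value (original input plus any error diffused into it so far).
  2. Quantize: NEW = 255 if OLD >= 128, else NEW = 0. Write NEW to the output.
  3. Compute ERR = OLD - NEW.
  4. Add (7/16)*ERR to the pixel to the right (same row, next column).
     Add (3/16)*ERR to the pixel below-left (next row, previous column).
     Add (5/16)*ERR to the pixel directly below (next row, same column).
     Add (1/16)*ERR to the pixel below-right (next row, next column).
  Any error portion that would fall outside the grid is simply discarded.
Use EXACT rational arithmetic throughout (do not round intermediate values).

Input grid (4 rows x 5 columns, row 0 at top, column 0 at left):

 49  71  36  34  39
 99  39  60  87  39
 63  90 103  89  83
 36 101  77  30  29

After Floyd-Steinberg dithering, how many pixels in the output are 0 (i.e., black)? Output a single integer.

Answer: 16

Derivation:
(0,0): OLD=49 → NEW=0, ERR=49
(0,1): OLD=1479/16 → NEW=0, ERR=1479/16
(0,2): OLD=19569/256 → NEW=0, ERR=19569/256
(0,3): OLD=276247/4096 → NEW=0, ERR=276247/4096
(0,4): OLD=4489633/65536 → NEW=0, ERR=4489633/65536
(1,0): OLD=33701/256 → NEW=255, ERR=-31579/256
(1,1): OLD=64131/2048 → NEW=0, ERR=64131/2048
(1,2): OLD=7602879/65536 → NEW=0, ERR=7602879/65536
(1,3): OLD=46256147/262144 → NEW=255, ERR=-20590573/262144
(1,4): OLD=126916313/4194304 → NEW=0, ERR=126916313/4194304
(2,0): OLD=993617/32768 → NEW=0, ERR=993617/32768
(2,1): OLD=133267851/1048576 → NEW=0, ERR=133267851/1048576
(2,2): OLD=3054906721/16777216 → NEW=255, ERR=-1223283359/16777216
(2,3): OLD=12208121491/268435456 → NEW=0, ERR=12208121491/268435456
(2,4): OLD=461467609413/4294967296 → NEW=0, ERR=461467609413/4294967296
(3,0): OLD=1162762049/16777216 → NEW=0, ERR=1162762049/16777216
(3,1): OLD=21375812653/134217728 → NEW=255, ERR=-12849707987/134217728
(3,2): OLD=123694835583/4294967296 → NEW=0, ERR=123694835583/4294967296
(3,3): OLD=621917519847/8589934592 → NEW=0, ERR=621917519847/8589934592
(3,4): OLD=13344488271459/137438953472 → NEW=0, ERR=13344488271459/137438953472
Output grid:
  Row 0: .....  (5 black, running=5)
  Row 1: #..#.  (3 black, running=8)
  Row 2: ..#..  (4 black, running=12)
  Row 3: .#...  (4 black, running=16)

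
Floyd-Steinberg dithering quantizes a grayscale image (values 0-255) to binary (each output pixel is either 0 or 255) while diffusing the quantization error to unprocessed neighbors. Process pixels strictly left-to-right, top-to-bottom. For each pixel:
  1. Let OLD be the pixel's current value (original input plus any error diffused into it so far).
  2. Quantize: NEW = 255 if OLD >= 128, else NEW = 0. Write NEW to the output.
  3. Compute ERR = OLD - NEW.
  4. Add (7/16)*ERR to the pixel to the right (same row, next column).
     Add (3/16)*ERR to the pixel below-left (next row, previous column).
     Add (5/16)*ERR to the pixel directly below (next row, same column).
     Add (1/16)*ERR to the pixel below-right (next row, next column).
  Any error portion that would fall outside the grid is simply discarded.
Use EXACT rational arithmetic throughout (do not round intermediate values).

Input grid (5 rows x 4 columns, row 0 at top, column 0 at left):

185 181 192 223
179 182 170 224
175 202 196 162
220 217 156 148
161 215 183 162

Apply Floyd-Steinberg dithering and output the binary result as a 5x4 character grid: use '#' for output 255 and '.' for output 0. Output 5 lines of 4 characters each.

Answer: ####
#.##
##.#
##.#
.##.

Derivation:
(0,0): OLD=185 → NEW=255, ERR=-70
(0,1): OLD=1203/8 → NEW=255, ERR=-837/8
(0,2): OLD=18717/128 → NEW=255, ERR=-13923/128
(0,3): OLD=359243/2048 → NEW=255, ERR=-162997/2048
(1,0): OLD=17601/128 → NEW=255, ERR=-15039/128
(1,1): OLD=74887/1024 → NEW=0, ERR=74887/1024
(1,2): OLD=4801875/32768 → NEW=255, ERR=-3553965/32768
(1,3): OLD=75958709/524288 → NEW=255, ERR=-57734731/524288
(2,0): OLD=2490301/16384 → NEW=255, ERR=-1687619/16384
(2,1): OLD=79749551/524288 → NEW=255, ERR=-53943889/524288
(2,2): OLD=105922587/1048576 → NEW=0, ERR=105922587/1048576
(2,3): OLD=2768292911/16777216 → NEW=255, ERR=-1509897169/16777216
(3,0): OLD=1413643053/8388608 → NEW=255, ERR=-725451987/8388608
(3,1): OLD=21409653107/134217728 → NEW=255, ERR=-12815867533/134217728
(3,2): OLD=263039664397/2147483648 → NEW=0, ERR=263039664397/2147483648
(3,3): OLD=6177114199259/34359738368 → NEW=255, ERR=-2584619084581/34359738368
(4,0): OLD=249261105769/2147483648 → NEW=0, ERR=249261105769/2147483648
(4,1): OLD=4355152685691/17179869184 → NEW=255, ERR=-25713956229/17179869184
(4,2): OLD=110253772363867/549755813888 → NEW=255, ERR=-29933960177573/549755813888
(4,3): OLD=1075997975673837/8796093022208 → NEW=0, ERR=1075997975673837/8796093022208
Row 0: ####
Row 1: #.##
Row 2: ##.#
Row 3: ##.#
Row 4: .##.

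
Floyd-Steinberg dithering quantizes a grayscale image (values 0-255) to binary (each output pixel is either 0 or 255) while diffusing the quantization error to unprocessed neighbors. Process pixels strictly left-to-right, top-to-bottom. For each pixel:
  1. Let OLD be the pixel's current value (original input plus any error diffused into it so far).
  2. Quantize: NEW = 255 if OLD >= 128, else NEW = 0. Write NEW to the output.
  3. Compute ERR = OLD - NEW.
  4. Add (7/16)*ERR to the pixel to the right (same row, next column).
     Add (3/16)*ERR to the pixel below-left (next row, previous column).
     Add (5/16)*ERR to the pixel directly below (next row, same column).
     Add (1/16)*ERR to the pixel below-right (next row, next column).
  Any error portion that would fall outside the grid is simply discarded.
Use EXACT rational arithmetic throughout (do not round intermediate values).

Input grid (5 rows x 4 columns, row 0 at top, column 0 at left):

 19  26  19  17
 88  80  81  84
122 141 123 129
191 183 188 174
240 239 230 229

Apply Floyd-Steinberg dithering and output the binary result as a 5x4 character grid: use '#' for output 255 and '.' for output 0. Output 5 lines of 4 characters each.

Answer: ....
.#..
#.##
##.#
####

Derivation:
(0,0): OLD=19 → NEW=0, ERR=19
(0,1): OLD=549/16 → NEW=0, ERR=549/16
(0,2): OLD=8707/256 → NEW=0, ERR=8707/256
(0,3): OLD=130581/4096 → NEW=0, ERR=130581/4096
(1,0): OLD=25695/256 → NEW=0, ERR=25695/256
(1,1): OLD=291225/2048 → NEW=255, ERR=-231015/2048
(1,2): OLD=3303053/65536 → NEW=0, ERR=3303053/65536
(1,3): OLD=123877227/1048576 → NEW=0, ERR=123877227/1048576
(2,0): OLD=4332451/32768 → NEW=255, ERR=-4023389/32768
(2,1): OLD=71046449/1048576 → NEW=0, ERR=71046449/1048576
(2,2): OLD=384814869/2097152 → NEW=255, ERR=-149958891/2097152
(2,3): OLD=4623279457/33554432 → NEW=255, ERR=-3933100703/33554432
(3,0): OLD=2773845363/16777216 → NEW=255, ERR=-1504344717/16777216
(3,1): OLD=38618002797/268435456 → NEW=255, ERR=-29833038483/268435456
(3,2): OLD=426442366099/4294967296 → NEW=0, ERR=426442366099/4294967296
(3,3): OLD=12117985256069/68719476736 → NEW=255, ERR=-5405481311611/68719476736
(4,0): OLD=820945458231/4294967296 → NEW=255, ERR=-274271202249/4294967296
(4,1): OLD=6505814148133/34359738368 → NEW=255, ERR=-2255919135707/34359738368
(4,2): OLD=231566493990021/1099511627776 → NEW=255, ERR=-48808971092859/1099511627776
(4,3): OLD=3363678547313715/17592186044416 → NEW=255, ERR=-1122328894012365/17592186044416
Row 0: ....
Row 1: .#..
Row 2: #.##
Row 3: ##.#
Row 4: ####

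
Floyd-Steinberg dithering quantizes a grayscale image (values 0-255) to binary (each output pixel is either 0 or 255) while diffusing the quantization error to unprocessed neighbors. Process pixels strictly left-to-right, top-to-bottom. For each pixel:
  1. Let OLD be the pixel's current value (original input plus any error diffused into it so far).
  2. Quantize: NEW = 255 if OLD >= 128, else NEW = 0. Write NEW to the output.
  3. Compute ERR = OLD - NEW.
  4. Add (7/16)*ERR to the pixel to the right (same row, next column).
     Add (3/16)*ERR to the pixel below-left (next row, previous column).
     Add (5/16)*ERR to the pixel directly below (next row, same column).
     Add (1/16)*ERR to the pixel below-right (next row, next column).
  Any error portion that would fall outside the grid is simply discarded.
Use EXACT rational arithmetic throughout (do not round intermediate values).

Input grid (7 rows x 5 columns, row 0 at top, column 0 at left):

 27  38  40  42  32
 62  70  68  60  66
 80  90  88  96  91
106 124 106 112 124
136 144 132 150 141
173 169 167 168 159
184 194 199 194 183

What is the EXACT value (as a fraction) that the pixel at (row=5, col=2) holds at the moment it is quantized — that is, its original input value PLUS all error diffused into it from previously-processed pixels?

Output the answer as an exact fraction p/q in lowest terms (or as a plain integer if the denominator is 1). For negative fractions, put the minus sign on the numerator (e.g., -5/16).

(0,0): OLD=27 → NEW=0, ERR=27
(0,1): OLD=797/16 → NEW=0, ERR=797/16
(0,2): OLD=15819/256 → NEW=0, ERR=15819/256
(0,3): OLD=282765/4096 → NEW=0, ERR=282765/4096
(0,4): OLD=4076507/65536 → NEW=0, ERR=4076507/65536
(1,0): OLD=20423/256 → NEW=0, ERR=20423/256
(1,1): OLD=273905/2048 → NEW=255, ERR=-248335/2048
(1,2): OLD=3297605/65536 → NEW=0, ERR=3297605/65536
(1,3): OLD=31224545/262144 → NEW=0, ERR=31224545/262144
(1,4): OLD=595022979/4194304 → NEW=255, ERR=-474524541/4194304
(2,0): OLD=2693355/32768 → NEW=0, ERR=2693355/32768
(2,1): OLD=107466313/1048576 → NEW=0, ERR=107466313/1048576
(2,2): OLD=2740014619/16777216 → NEW=255, ERR=-1538175461/16777216
(2,3): OLD=20144322337/268435456 → NEW=0, ERR=20144322337/268435456
(2,4): OLD=411978361255/4294967296 → NEW=0, ERR=411978361255/4294967296
(3,0): OLD=2531720635/16777216 → NEW=255, ERR=-1746469445/16777216
(3,1): OLD=13211243423/134217728 → NEW=0, ERR=13211243423/134217728
(3,2): OLD=605114247557/4294967296 → NEW=255, ERR=-490102412923/4294967296
(3,3): OLD=839946557085/8589934592 → NEW=0, ERR=839946557085/8589934592
(3,4): OLD=27686458057457/137438953472 → NEW=255, ERR=-7360475077903/137438953472
(4,0): OLD=261832728597/2147483648 → NEW=0, ERR=261832728597/2147483648
(4,1): OLD=13757658381333/68719476736 → NEW=255, ERR=-3765808186347/68719476736
(4,2): OLD=106489558530779/1099511627776 → NEW=0, ERR=106489558530779/1099511627776
(4,3): OLD=3619702993334293/17592186044416 → NEW=255, ERR=-866304447991787/17592186044416
(4,4): OLD=30633347079312147/281474976710656 → NEW=0, ERR=30633347079312147/281474976710656
(5,0): OLD=220811323621727/1099511627776 → NEW=255, ERR=-59564141461153/1099511627776
(5,1): OLD=1354196414502237/8796093022208 → NEW=255, ERR=-888807306160803/8796093022208
(5,2): OLD=39519223267210437/281474976710656 → NEW=255, ERR=-32256895794006843/281474976710656
Target (5,2): original=167, with diffused error = 39519223267210437/281474976710656

Answer: 39519223267210437/281474976710656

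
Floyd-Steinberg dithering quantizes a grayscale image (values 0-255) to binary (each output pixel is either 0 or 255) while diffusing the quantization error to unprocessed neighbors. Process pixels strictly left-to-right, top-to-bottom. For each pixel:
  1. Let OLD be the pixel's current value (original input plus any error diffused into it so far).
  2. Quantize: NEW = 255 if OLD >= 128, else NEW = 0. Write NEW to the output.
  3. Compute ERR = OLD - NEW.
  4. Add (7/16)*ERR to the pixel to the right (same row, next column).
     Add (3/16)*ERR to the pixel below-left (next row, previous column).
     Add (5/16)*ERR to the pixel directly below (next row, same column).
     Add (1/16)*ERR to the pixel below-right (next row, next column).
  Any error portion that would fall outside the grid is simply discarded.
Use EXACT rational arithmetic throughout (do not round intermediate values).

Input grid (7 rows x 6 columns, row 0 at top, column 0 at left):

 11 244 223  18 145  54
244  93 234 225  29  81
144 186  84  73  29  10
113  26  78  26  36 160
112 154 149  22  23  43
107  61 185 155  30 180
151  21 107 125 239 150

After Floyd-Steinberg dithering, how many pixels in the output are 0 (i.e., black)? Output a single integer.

(0,0): OLD=11 → NEW=0, ERR=11
(0,1): OLD=3981/16 → NEW=255, ERR=-99/16
(0,2): OLD=56395/256 → NEW=255, ERR=-8885/256
(0,3): OLD=11533/4096 → NEW=0, ERR=11533/4096
(0,4): OLD=9583451/65536 → NEW=255, ERR=-7128229/65536
(0,5): OLD=6725501/1048576 → NEW=0, ERR=6725501/1048576
(1,0): OLD=63047/256 → NEW=255, ERR=-2233/256
(1,1): OLD=166769/2048 → NEW=0, ERR=166769/2048
(1,2): OLD=16968645/65536 → NEW=255, ERR=256965/65536
(1,3): OLD=53747937/262144 → NEW=255, ERR=-13098783/262144
(1,4): OLD=-427356029/16777216 → NEW=0, ERR=-427356029/16777216
(1,5): OLD=17464993189/268435456 → NEW=0, ERR=17464993189/268435456
(2,0): OLD=5129579/32768 → NEW=255, ERR=-3226261/32768
(2,1): OLD=176749769/1048576 → NEW=255, ERR=-90637111/1048576
(2,2): OLD=723583899/16777216 → NEW=0, ERR=723583899/16777216
(2,3): OLD=9626489987/134217728 → NEW=0, ERR=9626489987/134217728
(2,4): OLD=264118254857/4294967296 → NEW=0, ERR=264118254857/4294967296
(2,5): OLD=3823818863055/68719476736 → NEW=0, ERR=3823818863055/68719476736
(3,0): OLD=1107712315/16777216 → NEW=0, ERR=1107712315/16777216
(3,1): OLD=4000622623/134217728 → NEW=0, ERR=4000622623/134217728
(3,2): OLD=120864679309/1073741824 → NEW=0, ERR=120864679309/1073741824
(3,3): OLD=7688748056423/68719476736 → NEW=0, ERR=7688748056423/68719476736
(3,4): OLD=65466667422983/549755813888 → NEW=0, ERR=65466667422983/549755813888
(3,5): OLD=2052401446658057/8796093022208 → NEW=255, ERR=-190602274004983/8796093022208
(4,0): OLD=296828529045/2147483648 → NEW=255, ERR=-250779801195/2147483648
(4,1): OLD=4722966162321/34359738368 → NEW=255, ERR=-4038767121519/34359738368
(4,2): OLD=171075753168483/1099511627776 → NEW=255, ERR=-109299711914397/1099511627776
(4,3): OLD=753595390240527/17592186044416 → NEW=0, ERR=753595390240527/17592186044416
(4,4): OLD=23048464842120447/281474976710656 → NEW=0, ERR=23048464842120447/281474976710656
(4,5): OLD=358016607751544473/4503599627370496 → NEW=0, ERR=358016607751544473/4503599627370496
(5,0): OLD=26645186625859/549755813888 → NEW=0, ERR=26645186625859/549755813888
(5,1): OLD=343654828073331/17592186044416 → NEW=0, ERR=343654828073331/17592186044416
(5,2): OLD=22963707469668385/140737488355328 → NEW=255, ERR=-12924352060940255/140737488355328
(5,3): OLD=618569312884781179/4503599627370496 → NEW=255, ERR=-529848592094695301/4503599627370496
(5,4): OLD=195454388375101883/9007199254740992 → NEW=0, ERR=195454388375101883/9007199254740992
(5,5): OLD=31626631524743069175/144115188075855872 → NEW=255, ERR=-5122741434600178185/144115188075855872
(6,0): OLD=47796915827666489/281474976710656 → NEW=255, ERR=-23979203233550791/281474976710656
(6,1): OLD=-109690221027410363/4503599627370496 → NEW=0, ERR=-109690221027410363/4503599627370496
(6,2): OLD=843216136204665661/18014398509481984 → NEW=0, ERR=843216136204665661/18014398509481984
(6,3): OLD=30852747396952980265/288230376151711744 → NEW=0, ERR=30852747396952980265/288230376151711744
(6,4): OLD=1284788133821171303817/4611686018427387904 → NEW=255, ERR=108808199122187388297/4611686018427387904
(6,5): OLD=11110137855393066342175/73786976294838206464 → NEW=255, ERR=-7705541099790676306145/73786976294838206464
Output grid:
  Row 0: .##.#.  (3 black, running=3)
  Row 1: #.##..  (3 black, running=6)
  Row 2: ##....  (4 black, running=10)
  Row 3: .....#  (5 black, running=15)
  Row 4: ###...  (3 black, running=18)
  Row 5: ..##.#  (3 black, running=21)
  Row 6: #...##  (3 black, running=24)

Answer: 24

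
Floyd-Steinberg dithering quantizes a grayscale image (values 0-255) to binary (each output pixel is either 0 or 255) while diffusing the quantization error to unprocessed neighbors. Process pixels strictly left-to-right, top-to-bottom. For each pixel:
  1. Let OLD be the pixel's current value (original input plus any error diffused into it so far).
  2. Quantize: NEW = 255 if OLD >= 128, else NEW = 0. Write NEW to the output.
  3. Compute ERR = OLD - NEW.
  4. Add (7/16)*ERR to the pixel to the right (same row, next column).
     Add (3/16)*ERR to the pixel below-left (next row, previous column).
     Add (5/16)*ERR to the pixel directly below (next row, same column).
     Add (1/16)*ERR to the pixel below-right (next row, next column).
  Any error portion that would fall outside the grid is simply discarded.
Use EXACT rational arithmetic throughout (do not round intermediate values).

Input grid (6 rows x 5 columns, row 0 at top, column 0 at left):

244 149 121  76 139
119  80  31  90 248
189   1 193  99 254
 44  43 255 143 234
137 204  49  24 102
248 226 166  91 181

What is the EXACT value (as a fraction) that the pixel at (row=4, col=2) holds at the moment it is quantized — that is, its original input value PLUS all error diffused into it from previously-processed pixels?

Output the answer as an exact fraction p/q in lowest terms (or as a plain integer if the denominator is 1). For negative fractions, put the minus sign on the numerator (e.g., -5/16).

(0,0): OLD=244 → NEW=255, ERR=-11
(0,1): OLD=2307/16 → NEW=255, ERR=-1773/16
(0,2): OLD=18565/256 → NEW=0, ERR=18565/256
(0,3): OLD=441251/4096 → NEW=0, ERR=441251/4096
(0,4): OLD=12198261/65536 → NEW=255, ERR=-4513419/65536
(1,0): OLD=24265/256 → NEW=0, ERR=24265/256
(1,1): OLD=204287/2048 → NEW=0, ERR=204287/2048
(1,2): OLD=7246699/65536 → NEW=0, ERR=7246699/65536
(1,3): OLD=42902799/262144 → NEW=255, ERR=-23943921/262144
(1,4): OLD=810551629/4194304 → NEW=255, ERR=-258995891/4194304
(2,0): OLD=7776613/32768 → NEW=255, ERR=-579227/32768
(2,1): OLD=53577255/1048576 → NEW=0, ERR=53577255/1048576
(2,2): OLD=4010047285/16777216 → NEW=255, ERR=-268142795/16777216
(2,3): OLD=15783260111/268435456 → NEW=0, ERR=15783260111/268435456
(2,4): OLD=1094007253737/4294967296 → NEW=255, ERR=-1209406743/4294967296
(3,0): OLD=806252949/16777216 → NEW=0, ERR=806252949/16777216
(3,1): OLD=10185841521/134217728 → NEW=0, ERR=10185841521/134217728
(3,2): OLD=1277432575787/4294967296 → NEW=255, ERR=182215915307/4294967296
(3,3): OLD=1536598076691/8589934592 → NEW=255, ERR=-653835244269/8589934592
(3,4): OLD=28076838658687/137438953472 → NEW=255, ERR=-6970094476673/137438953472
(4,0): OLD=357012902299/2147483648 → NEW=255, ERR=-190595427941/2147483648
(4,1): OLD=13733220407195/68719476736 → NEW=255, ERR=-3790246160485/68719476736
(4,2): OLD=31444724858485/1099511627776 → NEW=0, ERR=31444724858485/1099511627776
Target (4,2): original=49, with diffused error = 31444724858485/1099511627776

Answer: 31444724858485/1099511627776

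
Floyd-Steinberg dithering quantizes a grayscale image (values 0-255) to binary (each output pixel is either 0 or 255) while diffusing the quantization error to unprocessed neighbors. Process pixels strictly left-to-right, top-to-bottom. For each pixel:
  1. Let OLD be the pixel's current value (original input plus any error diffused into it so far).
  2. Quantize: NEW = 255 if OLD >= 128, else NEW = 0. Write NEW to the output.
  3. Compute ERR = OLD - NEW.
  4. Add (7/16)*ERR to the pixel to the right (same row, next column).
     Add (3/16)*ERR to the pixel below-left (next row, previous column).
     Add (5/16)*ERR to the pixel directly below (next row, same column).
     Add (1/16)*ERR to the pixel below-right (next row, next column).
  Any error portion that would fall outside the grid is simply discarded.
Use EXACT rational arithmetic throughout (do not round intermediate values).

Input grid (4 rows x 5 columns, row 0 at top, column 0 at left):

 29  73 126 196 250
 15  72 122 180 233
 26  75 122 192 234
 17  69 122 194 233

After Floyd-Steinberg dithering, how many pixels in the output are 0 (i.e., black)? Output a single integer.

Answer: 9

Derivation:
(0,0): OLD=29 → NEW=0, ERR=29
(0,1): OLD=1371/16 → NEW=0, ERR=1371/16
(0,2): OLD=41853/256 → NEW=255, ERR=-23427/256
(0,3): OLD=638827/4096 → NEW=255, ERR=-405653/4096
(0,4): OLD=13544429/65536 → NEW=255, ERR=-3167251/65536
(1,0): OLD=10273/256 → NEW=0, ERR=10273/256
(1,1): OLD=206823/2048 → NEW=0, ERR=206823/2048
(1,2): OLD=8150771/65536 → NEW=0, ERR=8150771/65536
(1,3): OLD=49461943/262144 → NEW=255, ERR=-17384777/262144
(1,4): OLD=766272581/4194304 → NEW=255, ERR=-303274939/4194304
(2,0): OLD=1883357/32768 → NEW=0, ERR=1883357/32768
(2,1): OLD=165184079/1048576 → NEW=255, ERR=-102202801/1048576
(2,2): OLD=1880738477/16777216 → NEW=0, ERR=1880738477/16777216
(2,3): OLD=57588946359/268435456 → NEW=255, ERR=-10862094921/268435456
(2,4): OLD=814137690689/4294967296 → NEW=255, ERR=-281078969791/4294967296
(3,0): OLD=279941389/16777216 → NEW=0, ERR=279941389/16777216
(3,1): OLD=9455953161/134217728 → NEW=0, ERR=9455953161/134217728
(3,2): OLD=748078230707/4294967296 → NEW=255, ERR=-347138429773/4294967296
(3,3): OLD=1208859253179/8589934592 → NEW=255, ERR=-981574067781/8589934592
(3,4): OLD=21993880949127/137438953472 → NEW=255, ERR=-13053052186233/137438953472
Output grid:
  Row 0: ..###  (2 black, running=2)
  Row 1: ...##  (3 black, running=5)
  Row 2: .#.##  (2 black, running=7)
  Row 3: ..###  (2 black, running=9)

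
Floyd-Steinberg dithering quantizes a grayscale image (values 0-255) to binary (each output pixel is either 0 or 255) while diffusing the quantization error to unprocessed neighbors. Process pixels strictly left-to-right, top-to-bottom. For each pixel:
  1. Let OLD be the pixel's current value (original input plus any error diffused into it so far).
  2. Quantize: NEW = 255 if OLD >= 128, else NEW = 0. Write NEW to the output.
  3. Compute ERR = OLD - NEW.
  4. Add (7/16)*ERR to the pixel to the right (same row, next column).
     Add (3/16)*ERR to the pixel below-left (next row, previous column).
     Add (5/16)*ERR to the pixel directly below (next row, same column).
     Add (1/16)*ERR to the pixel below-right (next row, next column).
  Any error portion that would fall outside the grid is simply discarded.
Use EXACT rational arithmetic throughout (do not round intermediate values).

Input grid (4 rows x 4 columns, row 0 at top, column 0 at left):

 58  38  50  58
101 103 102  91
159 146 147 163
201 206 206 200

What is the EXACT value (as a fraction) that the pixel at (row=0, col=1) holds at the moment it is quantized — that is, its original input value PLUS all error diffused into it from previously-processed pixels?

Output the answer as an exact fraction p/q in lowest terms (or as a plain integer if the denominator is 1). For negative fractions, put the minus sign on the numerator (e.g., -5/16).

(0,0): OLD=58 → NEW=0, ERR=58
(0,1): OLD=507/8 → NEW=0, ERR=507/8
Target (0,1): original=38, with diffused error = 507/8

Answer: 507/8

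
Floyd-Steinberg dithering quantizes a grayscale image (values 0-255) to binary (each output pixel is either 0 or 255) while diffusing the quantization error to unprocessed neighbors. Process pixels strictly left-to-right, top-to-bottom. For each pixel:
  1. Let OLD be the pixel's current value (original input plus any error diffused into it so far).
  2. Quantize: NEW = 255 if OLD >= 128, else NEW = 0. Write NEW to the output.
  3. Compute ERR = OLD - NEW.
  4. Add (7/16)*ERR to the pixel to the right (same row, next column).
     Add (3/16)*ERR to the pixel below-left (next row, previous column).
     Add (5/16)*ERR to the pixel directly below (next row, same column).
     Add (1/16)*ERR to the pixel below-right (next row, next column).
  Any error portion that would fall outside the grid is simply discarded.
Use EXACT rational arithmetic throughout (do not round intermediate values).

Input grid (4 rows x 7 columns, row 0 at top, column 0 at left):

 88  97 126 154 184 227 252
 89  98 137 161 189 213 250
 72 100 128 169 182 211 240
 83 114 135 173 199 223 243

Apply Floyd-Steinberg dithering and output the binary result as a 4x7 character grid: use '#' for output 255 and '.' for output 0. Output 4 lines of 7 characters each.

Answer: .#.####
..#.###
.#.##.#
.#.####

Derivation:
(0,0): OLD=88 → NEW=0, ERR=88
(0,1): OLD=271/2 → NEW=255, ERR=-239/2
(0,2): OLD=2359/32 → NEW=0, ERR=2359/32
(0,3): OLD=95361/512 → NEW=255, ERR=-35199/512
(0,4): OLD=1260935/8192 → NEW=255, ERR=-828025/8192
(0,5): OLD=23957169/131072 → NEW=255, ERR=-9466191/131072
(0,6): OLD=462218967/2097152 → NEW=255, ERR=-72554793/2097152
(1,0): OLD=3011/32 → NEW=0, ERR=3011/32
(1,1): OLD=31013/256 → NEW=0, ERR=31013/256
(1,2): OLD=1578425/8192 → NEW=255, ERR=-510535/8192
(1,3): OLD=3208189/32768 → NEW=0, ERR=3208189/32768
(1,4): OLD=382539503/2097152 → NEW=255, ERR=-152234257/2097152
(1,5): OLD=2447260079/16777216 → NEW=255, ERR=-1830930001/16777216
(1,6): OLD=50178489825/268435456 → NEW=255, ERR=-18272551455/268435456
(2,0): OLD=508391/4096 → NEW=0, ERR=508391/4096
(2,1): OLD=24425965/131072 → NEW=255, ERR=-8997395/131072
(2,2): OLD=218987815/2097152 → NEW=0, ERR=218987815/2097152
(2,3): OLD=3821417231/16777216 → NEW=255, ERR=-456772849/16777216
(2,4): OLD=17859137767/134217728 → NEW=255, ERR=-16366382873/134217728
(2,5): OLD=456330699893/4294967296 → NEW=0, ERR=456330699893/4294967296
(2,6): OLD=17756467119235/68719476736 → NEW=255, ERR=233000551555/68719476736
(3,0): OLD=228413991/2097152 → NEW=0, ERR=228413991/2097152
(3,1): OLD=2810785611/16777216 → NEW=255, ERR=-1467404469/16777216
(3,2): OLD=16102241385/134217728 → NEW=0, ERR=16102241385/134217728
(3,3): OLD=107718879595/536870912 → NEW=255, ERR=-29183202965/536870912
(3,4): OLD=10674353495079/68719476736 → NEW=255, ERR=-6849113072601/68719476736
(3,5): OLD=113036585550485/549755813888 → NEW=255, ERR=-27151146990955/549755813888
(3,6): OLD=2015122927108363/8796093022208 → NEW=255, ERR=-227880793554677/8796093022208
Row 0: .#.####
Row 1: ..#.###
Row 2: .#.##.#
Row 3: .#.####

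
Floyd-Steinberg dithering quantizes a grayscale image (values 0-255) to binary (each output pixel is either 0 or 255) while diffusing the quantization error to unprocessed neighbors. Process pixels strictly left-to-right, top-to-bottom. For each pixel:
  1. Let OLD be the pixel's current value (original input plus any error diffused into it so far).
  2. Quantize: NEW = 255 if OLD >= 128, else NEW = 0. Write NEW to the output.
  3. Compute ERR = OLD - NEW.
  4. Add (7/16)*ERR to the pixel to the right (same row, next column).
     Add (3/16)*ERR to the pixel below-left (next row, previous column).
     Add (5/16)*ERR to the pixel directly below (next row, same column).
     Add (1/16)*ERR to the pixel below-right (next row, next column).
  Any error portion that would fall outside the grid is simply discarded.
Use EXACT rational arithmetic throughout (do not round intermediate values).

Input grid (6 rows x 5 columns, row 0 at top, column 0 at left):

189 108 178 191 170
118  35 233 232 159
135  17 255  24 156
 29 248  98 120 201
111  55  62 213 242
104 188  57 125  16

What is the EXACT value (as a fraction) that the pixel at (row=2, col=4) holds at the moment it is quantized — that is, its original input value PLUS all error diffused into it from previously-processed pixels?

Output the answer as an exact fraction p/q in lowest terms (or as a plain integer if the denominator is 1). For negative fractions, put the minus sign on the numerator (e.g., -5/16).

(0,0): OLD=189 → NEW=255, ERR=-66
(0,1): OLD=633/8 → NEW=0, ERR=633/8
(0,2): OLD=27215/128 → NEW=255, ERR=-5425/128
(0,3): OLD=353193/2048 → NEW=255, ERR=-169047/2048
(0,4): OLD=4387231/32768 → NEW=255, ERR=-3968609/32768
(1,0): OLD=14363/128 → NEW=0, ERR=14363/128
(1,1): OLD=99069/1024 → NEW=0, ERR=99069/1024
(1,2): OLD=8242817/32768 → NEW=255, ERR=-113023/32768
(1,3): OLD=23506317/131072 → NEW=255, ERR=-9917043/131072
(1,4): OLD=173836679/2097152 → NEW=0, ERR=173836679/2097152
(2,0): OLD=3083567/16384 → NEW=255, ERR=-1094353/16384
(2,1): OLD=12780853/524288 → NEW=0, ERR=12780853/524288
(2,2): OLD=2151237983/8388608 → NEW=255, ERR=12142943/8388608
(2,3): OLD=2189878573/134217728 → NEW=0, ERR=2189878573/134217728
(2,4): OLD=395809284347/2147483648 → NEW=255, ERR=-151799045893/2147483648
Target (2,4): original=156, with diffused error = 395809284347/2147483648

Answer: 395809284347/2147483648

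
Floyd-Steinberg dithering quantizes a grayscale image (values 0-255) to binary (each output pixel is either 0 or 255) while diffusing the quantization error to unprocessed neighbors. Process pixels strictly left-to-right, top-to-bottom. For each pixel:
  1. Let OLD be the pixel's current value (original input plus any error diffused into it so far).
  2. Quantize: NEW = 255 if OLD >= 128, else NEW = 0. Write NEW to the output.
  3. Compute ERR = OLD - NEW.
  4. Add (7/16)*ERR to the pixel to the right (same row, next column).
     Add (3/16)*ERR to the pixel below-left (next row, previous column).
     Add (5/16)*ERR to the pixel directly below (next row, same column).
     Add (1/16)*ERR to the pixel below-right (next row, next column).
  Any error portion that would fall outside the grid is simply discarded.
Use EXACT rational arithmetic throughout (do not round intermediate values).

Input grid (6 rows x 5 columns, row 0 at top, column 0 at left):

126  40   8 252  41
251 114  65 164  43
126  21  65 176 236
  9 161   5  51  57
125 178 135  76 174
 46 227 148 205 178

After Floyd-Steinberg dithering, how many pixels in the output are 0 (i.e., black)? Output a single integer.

Answer: 16

Derivation:
(0,0): OLD=126 → NEW=0, ERR=126
(0,1): OLD=761/8 → NEW=0, ERR=761/8
(0,2): OLD=6351/128 → NEW=0, ERR=6351/128
(0,3): OLD=560553/2048 → NEW=255, ERR=38313/2048
(0,4): OLD=1611679/32768 → NEW=0, ERR=1611679/32768
(1,0): OLD=39451/128 → NEW=255, ERR=6811/128
(1,1): OLD=188605/1024 → NEW=255, ERR=-72515/1024
(1,2): OLD=1932545/32768 → NEW=0, ERR=1932545/32768
(1,3): OLD=27259245/131072 → NEW=255, ERR=-6164115/131072
(1,4): OLD=81714343/2097152 → NEW=0, ERR=81714343/2097152
(2,0): OLD=2119279/16384 → NEW=255, ERR=-2058641/16384
(2,1): OLD=-21872075/524288 → NEW=0, ERR=-21872075/524288
(2,2): OLD=435661535/8388608 → NEW=0, ERR=435661535/8388608
(2,3): OLD=26174737709/134217728 → NEW=255, ERR=-8050782931/134217728
(2,4): OLD=470287196411/2147483648 → NEW=255, ERR=-77321133829/2147483648
(3,0): OLD=-319501313/8388608 → NEW=0, ERR=-319501313/8388608
(3,1): OLD=8937869715/67108864 → NEW=255, ERR=-8174890605/67108864
(3,2): OLD=-98609727423/2147483648 → NEW=0, ERR=-98609727423/2147483648
(3,3): OLD=37197735225/4294967296 → NEW=0, ERR=37197735225/4294967296
(3,4): OLD=3146557928445/68719476736 → NEW=0, ERR=3146557928445/68719476736
(4,0): OLD=96913003665/1073741824 → NEW=0, ERR=96913003665/1073741824
(4,1): OLD=5787211465617/34359738368 → NEW=255, ERR=-2974521818223/34359738368
(4,2): OLD=42213805609119/549755813888 → NEW=0, ERR=42213805609119/549755813888
(4,3): OLD=1038079559558033/8796093022208 → NEW=0, ERR=1038079559558033/8796093022208
(4,4): OLD=33844857926678903/140737488355328 → NEW=255, ERR=-2043201603929737/140737488355328
(5,0): OLD=31871282570579/549755813888 → NEW=0, ERR=31871282570579/549755813888
(5,1): OLD=1079055611640633/4398046511104 → NEW=255, ERR=-42446248690887/4398046511104
(5,2): OLD=25964766336854657/140737488355328 → NEW=255, ERR=-9923293193753983/140737488355328
(5,3): OLD=119969850909496463/562949953421312 → NEW=255, ERR=-23582387212938097/562949953421312
(5,4): OLD=1463777816586449269/9007199254740992 → NEW=255, ERR=-833057993372503691/9007199254740992
Output grid:
  Row 0: ...#.  (4 black, running=4)
  Row 1: ##.#.  (2 black, running=6)
  Row 2: #..##  (2 black, running=8)
  Row 3: .#...  (4 black, running=12)
  Row 4: .#..#  (3 black, running=15)
  Row 5: .####  (1 black, running=16)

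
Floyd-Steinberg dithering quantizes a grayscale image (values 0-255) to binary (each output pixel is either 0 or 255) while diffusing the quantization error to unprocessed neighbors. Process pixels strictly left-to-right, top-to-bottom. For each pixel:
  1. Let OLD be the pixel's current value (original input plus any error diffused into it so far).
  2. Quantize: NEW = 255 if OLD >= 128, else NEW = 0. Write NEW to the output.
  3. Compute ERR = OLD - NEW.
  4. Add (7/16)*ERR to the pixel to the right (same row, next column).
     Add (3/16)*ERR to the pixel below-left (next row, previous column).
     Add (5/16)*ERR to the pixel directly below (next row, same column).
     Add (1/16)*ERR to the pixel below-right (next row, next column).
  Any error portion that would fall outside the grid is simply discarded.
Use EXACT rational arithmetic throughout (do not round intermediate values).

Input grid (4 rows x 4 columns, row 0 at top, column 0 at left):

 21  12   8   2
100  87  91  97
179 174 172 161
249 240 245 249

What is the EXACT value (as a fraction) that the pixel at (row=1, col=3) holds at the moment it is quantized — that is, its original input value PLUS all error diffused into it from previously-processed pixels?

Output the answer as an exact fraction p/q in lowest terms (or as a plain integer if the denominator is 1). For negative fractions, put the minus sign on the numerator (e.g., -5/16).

Answer: 129856157/1048576

Derivation:
(0,0): OLD=21 → NEW=0, ERR=21
(0,1): OLD=339/16 → NEW=0, ERR=339/16
(0,2): OLD=4421/256 → NEW=0, ERR=4421/256
(0,3): OLD=39139/4096 → NEW=0, ERR=39139/4096
(1,0): OLD=28297/256 → NEW=0, ERR=28297/256
(1,1): OLD=300095/2048 → NEW=255, ERR=-222145/2048
(1,2): OLD=3411627/65536 → NEW=0, ERR=3411627/65536
(1,3): OLD=129856157/1048576 → NEW=0, ERR=129856157/1048576
Target (1,3): original=97, with diffused error = 129856157/1048576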